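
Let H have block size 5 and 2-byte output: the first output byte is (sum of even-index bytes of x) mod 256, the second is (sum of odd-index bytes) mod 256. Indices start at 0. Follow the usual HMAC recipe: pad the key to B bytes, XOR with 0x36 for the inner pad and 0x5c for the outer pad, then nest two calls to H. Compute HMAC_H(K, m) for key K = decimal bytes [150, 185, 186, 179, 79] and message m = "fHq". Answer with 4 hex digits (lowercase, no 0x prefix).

Key decimal bytes [150, 185, 186, 179, 79] = 96 b9 ba b3 4f is exactly B = 5 bytes: K' = 96 b9 ba b3 4f.
K' ⊕ ipad = a0 8f 8c 85 79.  K' ⊕ opad = ca e5 e6 ef 13.
Inner input = (K'⊕ipad) ∥ m = a0 8f 8c 85 79 ∥ 66 48 71.
Inner hash: even-index sum = 493 mod 256 = 237; odd-index sum = 491 mod 256 = 235 → ed eb.
Outer input = (K'⊕opad) ∥ inner = ca e5 e6 ef 13 ∥ ed eb.
Outer hash (tag): even-index sum = 686 mod 256 = 174; odd-index sum = 705 mod 256 = 193 → ae c1.

aec1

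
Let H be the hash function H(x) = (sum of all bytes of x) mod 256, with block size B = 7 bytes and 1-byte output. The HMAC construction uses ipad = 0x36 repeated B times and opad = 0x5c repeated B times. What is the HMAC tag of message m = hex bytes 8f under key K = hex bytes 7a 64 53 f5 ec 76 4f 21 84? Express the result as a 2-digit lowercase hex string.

65

Key hex bytes 7a 64 53 f5 ec 76 4f 21 84 is 9 bytes > B = 7, so hash it first: H(key) = 7c, then zero-pad to 7 bytes: K' = 7c 00 00 00 00 00 00.
K' ⊕ ipad = 4a 36 36 36 36 36 36.  K' ⊕ opad = 20 5c 5c 5c 5c 5c 5c.
Inner input = (K'⊕ipad) ∥ m = 4a 36 36 36 36 36 36 ∥ 8f.
Inner hash: sum = 74+54+54+54+54+54+54+143 = 541; mod 256 = 29 → 1d.
Outer input = (K'⊕opad) ∥ inner = 20 5c 5c 5c 5c 5c 5c ∥ 1d.
Outer hash (tag): sum = 32+92+92+92+92+92+92+29 = 613; mod 256 = 101 → 65.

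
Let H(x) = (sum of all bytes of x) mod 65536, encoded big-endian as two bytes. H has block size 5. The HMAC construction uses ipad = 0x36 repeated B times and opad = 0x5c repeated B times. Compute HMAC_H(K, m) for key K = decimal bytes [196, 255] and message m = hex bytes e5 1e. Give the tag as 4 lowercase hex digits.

Key decimal bytes [196, 255] = c4 ff is 2 bytes ≤ B = 5; zero-pad to 5 bytes: K' = c4 ff 00 00 00.
K' ⊕ ipad = f2 c9 36 36 36.  K' ⊕ opad = 98 a3 5c 5c 5c.
Inner input = (K'⊕ipad) ∥ m = f2 c9 36 36 36 ∥ e5 1e.
Inner hash: sum = 242+201+54+54+54+229+30 = 864 → 03 60.
Outer input = (K'⊕opad) ∥ inner = 98 a3 5c 5c 5c ∥ 03 60.
Outer hash (tag): sum = 152+163+92+92+92+3+96 = 690 → 02 b2.

02b2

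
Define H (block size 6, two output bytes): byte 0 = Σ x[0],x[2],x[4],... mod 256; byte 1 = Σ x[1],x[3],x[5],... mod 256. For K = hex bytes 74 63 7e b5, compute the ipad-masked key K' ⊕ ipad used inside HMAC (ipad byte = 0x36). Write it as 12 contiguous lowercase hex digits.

Key hex bytes 74 63 7e b5 is 4 bytes ≤ B = 6; zero-pad to 6 bytes: K' = 74 63 7e b5 00 00.
XOR each byte with 0x36: 74⊕36=42, 63⊕36=55, 7e⊕36=48, b5⊕36=83, 00⊕36=36, 00⊕36=36.

425548833636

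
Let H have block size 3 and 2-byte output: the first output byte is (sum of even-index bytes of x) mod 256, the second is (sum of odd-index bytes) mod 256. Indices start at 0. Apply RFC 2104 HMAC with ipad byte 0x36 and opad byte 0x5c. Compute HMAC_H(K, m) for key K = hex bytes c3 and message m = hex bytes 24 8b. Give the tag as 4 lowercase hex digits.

Key hex bytes c3 is 1 byte ≤ B = 3; zero-pad to 3 bytes: K' = c3 00 00.
K' ⊕ ipad = f5 36 36.  K' ⊕ opad = 9f 5c 5c.
Inner input = (K'⊕ipad) ∥ m = f5 36 36 ∥ 24 8b.
Inner hash: even-index sum = 438 mod 256 = 182; odd-index sum = 90 mod 256 = 90 → b6 5a.
Outer input = (K'⊕opad) ∥ inner = 9f 5c 5c ∥ b6 5a.
Outer hash (tag): even-index sum = 341 mod 256 = 85; odd-index sum = 274 mod 256 = 18 → 55 12.

5512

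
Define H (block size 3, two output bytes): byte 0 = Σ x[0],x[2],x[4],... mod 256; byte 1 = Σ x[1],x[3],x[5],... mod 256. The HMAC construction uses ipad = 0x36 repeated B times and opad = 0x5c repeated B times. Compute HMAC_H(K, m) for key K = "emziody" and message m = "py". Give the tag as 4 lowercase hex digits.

Key "emziody" = 65 6d 7a 69 6f 64 79 is 7 bytes > B = 3, so hash it first: H(key) = c7 3a, then zero-pad to 3 bytes: K' = c7 3a 00.
K' ⊕ ipad = f1 0c 36.  K' ⊕ opad = 9b 66 5c.
Inner input = (K'⊕ipad) ∥ m = f1 0c 36 ∥ 70 79.
Inner hash: even-index sum = 416 mod 256 = 160; odd-index sum = 124 mod 256 = 124 → a0 7c.
Outer input = (K'⊕opad) ∥ inner = 9b 66 5c ∥ a0 7c.
Outer hash (tag): even-index sum = 371 mod 256 = 115; odd-index sum = 262 mod 256 = 6 → 73 06.

7306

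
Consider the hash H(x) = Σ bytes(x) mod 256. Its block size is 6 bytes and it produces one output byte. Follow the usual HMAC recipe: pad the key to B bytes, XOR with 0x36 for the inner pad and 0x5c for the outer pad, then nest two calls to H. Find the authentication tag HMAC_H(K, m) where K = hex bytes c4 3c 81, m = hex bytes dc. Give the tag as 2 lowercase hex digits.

Key hex bytes c4 3c 81 is 3 bytes ≤ B = 6; zero-pad to 6 bytes: K' = c4 3c 81 00 00 00.
K' ⊕ ipad = f2 0a b7 36 36 36.  K' ⊕ opad = 98 60 dd 5c 5c 5c.
Inner input = (K'⊕ipad) ∥ m = f2 0a b7 36 36 36 ∥ dc.
Inner hash: sum = 242+10+183+54+54+54+220 = 817; mod 256 = 49 → 31.
Outer input = (K'⊕opad) ∥ inner = 98 60 dd 5c 5c 5c ∥ 31.
Outer hash (tag): sum = 152+96+221+92+92+92+49 = 794; mod 256 = 26 → 1a.

1a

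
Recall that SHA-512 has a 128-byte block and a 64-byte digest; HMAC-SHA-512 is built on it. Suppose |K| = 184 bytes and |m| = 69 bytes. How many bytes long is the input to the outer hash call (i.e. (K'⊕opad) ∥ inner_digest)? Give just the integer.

192

Key is 184 > 128 bytes, so it is hashed to 64 bytes then zero-padded to 128: |K'| = 128.
Outer input = (K'⊕opad) ∥ H(inner) → 128 + 64 = 192 bytes.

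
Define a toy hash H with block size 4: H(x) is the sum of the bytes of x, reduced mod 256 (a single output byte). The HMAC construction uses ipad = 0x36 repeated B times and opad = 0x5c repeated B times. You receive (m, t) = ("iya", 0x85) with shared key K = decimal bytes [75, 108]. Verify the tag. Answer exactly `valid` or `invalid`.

valid

Key decimal bytes [75, 108] = 4b 6c is 2 bytes ≤ B = 4; zero-pad to 4 bytes: K' = 4b 6c 00 00.
K' ⊕ ipad = 7d 5a 36 36; K' ⊕ opad = 17 30 5c 5c.
Inner hash: sum = 125+90+54+54+105+121+97 = 646; mod 256 = 134 → 86.
Outer hash (recomputed tag): sum = 23+48+92+92+134 = 389; mod 256 = 133 → 85.
Recomputed tag = 85; claimed = 85 → match.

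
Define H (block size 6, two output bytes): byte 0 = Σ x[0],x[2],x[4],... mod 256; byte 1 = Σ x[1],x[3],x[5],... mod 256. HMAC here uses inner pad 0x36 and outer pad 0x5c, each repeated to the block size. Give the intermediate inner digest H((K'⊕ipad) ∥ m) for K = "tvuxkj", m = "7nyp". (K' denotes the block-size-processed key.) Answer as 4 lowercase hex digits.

Key "tvuxkj" = 74 76 75 78 6b 6a is exactly B = 6 bytes: K' = 74 76 75 78 6b 6a.
K' ⊕ ipad = 42 40 43 4e 5d 5c.
Inner input = 42 40 43 4e 5d 5c ∥ 37 6e 79 70.
Inner hash: even-index sum = 402 mod 256 = 146; odd-index sum = 456 mod 256 = 200 → 92 c8.

92c8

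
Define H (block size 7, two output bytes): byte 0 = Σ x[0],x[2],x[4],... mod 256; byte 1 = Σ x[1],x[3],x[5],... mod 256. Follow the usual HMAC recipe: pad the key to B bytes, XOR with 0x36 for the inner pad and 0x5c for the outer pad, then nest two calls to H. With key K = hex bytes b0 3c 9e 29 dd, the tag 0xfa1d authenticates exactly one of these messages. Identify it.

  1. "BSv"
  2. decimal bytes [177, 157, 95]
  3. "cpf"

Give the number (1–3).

Key hex bytes b0 3c 9e 29 dd is 5 bytes ≤ B = 7; zero-pad to 7 bytes: K' = b0 3c 9e 29 dd 00 00.
K' ⊕ ipad = 86 0a a8 1f eb 36 36; K' ⊕ opad = ec 60 c2 75 81 5c 5c.
m1: inner = H(86 0a a8 1f eb 36 36 42 53 76) = a2 17; tag = H(ec 60 c2 75 81 5c 5c a2 17) = a2d3
m2: inner = H(86 0a a8 1f eb 36 36 b1 9d 5f) = ec 6f; tag = H(ec 60 c2 75 81 5c 5c ec 6f) = fa1d ← matches
m3: inner = H(86 0a a8 1f eb 36 36 63 70 66) = bf 28; tag = H(ec 60 c2 75 81 5c 5c bf 28) = b3f0

2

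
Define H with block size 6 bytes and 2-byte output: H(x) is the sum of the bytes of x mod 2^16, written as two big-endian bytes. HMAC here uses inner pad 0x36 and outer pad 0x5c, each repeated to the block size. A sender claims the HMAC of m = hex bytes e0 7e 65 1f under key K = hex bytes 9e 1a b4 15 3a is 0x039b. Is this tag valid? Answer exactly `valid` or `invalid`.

valid

Key hex bytes 9e 1a b4 15 3a is 5 bytes ≤ B = 6; zero-pad to 6 bytes: K' = 9e 1a b4 15 3a 00.
K' ⊕ ipad = a8 2c 82 23 0c 36; K' ⊕ opad = c2 46 e8 49 66 5c.
Inner hash: sum = 168+44+130+35+12+54+224+126+101+31 = 925 → 03 9d.
Outer hash (recomputed tag): sum = 194+70+232+73+102+92+3+157 = 923 → 03 9b.
Recomputed tag = 039b; claimed = 039b → match.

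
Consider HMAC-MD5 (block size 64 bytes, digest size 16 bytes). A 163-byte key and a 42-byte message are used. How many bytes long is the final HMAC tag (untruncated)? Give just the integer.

The tag is one MD5 digest: 16 bytes.

16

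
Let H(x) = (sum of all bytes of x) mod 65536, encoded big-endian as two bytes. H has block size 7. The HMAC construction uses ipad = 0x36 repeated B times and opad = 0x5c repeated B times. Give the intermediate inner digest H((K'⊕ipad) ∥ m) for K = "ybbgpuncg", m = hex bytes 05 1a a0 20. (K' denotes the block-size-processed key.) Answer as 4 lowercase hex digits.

0319

Key "ybbgpuncg" = 79 62 62 67 70 75 6e 63 67 is 9 bytes > B = 7, so hash it first: H(key) = 03 c1, then zero-pad to 7 bytes: K' = 03 c1 00 00 00 00 00.
K' ⊕ ipad = 35 f7 36 36 36 36 36.
Inner input = 35 f7 36 36 36 36 36 ∥ 05 1a a0 20.
Inner hash: sum = 53+247+54+54+54+54+54+5+26+160+32 = 793 → 03 19.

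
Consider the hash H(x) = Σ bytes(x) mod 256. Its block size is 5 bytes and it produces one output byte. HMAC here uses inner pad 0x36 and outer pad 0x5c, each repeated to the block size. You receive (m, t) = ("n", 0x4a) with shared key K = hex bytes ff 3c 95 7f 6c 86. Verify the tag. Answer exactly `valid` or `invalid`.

Key hex bytes ff 3c 95 7f 6c 86 is 6 bytes > B = 5, so hash it first: H(key) = 41, then zero-pad to 5 bytes: K' = 41 00 00 00 00.
K' ⊕ ipad = 77 36 36 36 36; K' ⊕ opad = 1d 5c 5c 5c 5c.
Inner hash: sum = 119+54+54+54+54+110 = 445; mod 256 = 189 → bd.
Outer hash (recomputed tag): sum = 29+92+92+92+92+189 = 586; mod 256 = 74 → 4a.
Recomputed tag = 4a; claimed = 4a → match.

valid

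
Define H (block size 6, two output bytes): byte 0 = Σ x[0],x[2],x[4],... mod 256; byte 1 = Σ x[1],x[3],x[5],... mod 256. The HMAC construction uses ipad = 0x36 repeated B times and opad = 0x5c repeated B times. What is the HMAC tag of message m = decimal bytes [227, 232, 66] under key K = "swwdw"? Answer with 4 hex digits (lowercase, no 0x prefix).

7170

Key "swwdw" = 73 77 77 64 77 is 5 bytes ≤ B = 6; zero-pad to 6 bytes: K' = 73 77 77 64 77 00.
K' ⊕ ipad = 45 41 41 52 41 36.  K' ⊕ opad = 2f 2b 2b 38 2b 5c.
Inner input = (K'⊕ipad) ∥ m = 45 41 41 52 41 36 ∥ e3 e8 42.
Inner hash: even-index sum = 492 mod 256 = 236; odd-index sum = 433 mod 256 = 177 → ec b1.
Outer input = (K'⊕opad) ∥ inner = 2f 2b 2b 38 2b 5c ∥ ec b1.
Outer hash (tag): even-index sum = 369 mod 256 = 113; odd-index sum = 368 mod 256 = 112 → 71 70.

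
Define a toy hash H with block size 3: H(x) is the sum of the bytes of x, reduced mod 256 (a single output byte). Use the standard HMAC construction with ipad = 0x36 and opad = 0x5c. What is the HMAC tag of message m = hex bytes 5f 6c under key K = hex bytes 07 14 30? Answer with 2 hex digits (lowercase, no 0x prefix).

33

Key hex bytes 07 14 30 is exactly B = 3 bytes: K' = 07 14 30.
K' ⊕ ipad = 31 22 06.  K' ⊕ opad = 5b 48 6c.
Inner input = (K'⊕ipad) ∥ m = 31 22 06 ∥ 5f 6c.
Inner hash: sum = 49+34+6+95+108 = 292; mod 256 = 36 → 24.
Outer input = (K'⊕opad) ∥ inner = 5b 48 6c ∥ 24.
Outer hash (tag): sum = 91+72+108+36 = 307; mod 256 = 51 → 33.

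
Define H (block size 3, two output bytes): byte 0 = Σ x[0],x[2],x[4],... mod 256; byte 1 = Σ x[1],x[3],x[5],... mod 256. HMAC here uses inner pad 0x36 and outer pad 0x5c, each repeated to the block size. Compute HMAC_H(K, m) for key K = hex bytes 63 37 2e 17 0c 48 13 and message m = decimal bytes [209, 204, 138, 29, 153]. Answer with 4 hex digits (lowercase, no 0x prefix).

dc6f

Key hex bytes 63 37 2e 17 0c 48 13 is 7 bytes > B = 3, so hash it first: H(key) = b0 96, then zero-pad to 3 bytes: K' = b0 96 00.
K' ⊕ ipad = 86 a0 36.  K' ⊕ opad = ec ca 5c.
Inner input = (K'⊕ipad) ∥ m = 86 a0 36 ∥ d1 cc 8a 1d 99.
Inner hash: even-index sum = 421 mod 256 = 165; odd-index sum = 660 mod 256 = 148 → a5 94.
Outer input = (K'⊕opad) ∥ inner = ec ca 5c ∥ a5 94.
Outer hash (tag): even-index sum = 476 mod 256 = 220; odd-index sum = 367 mod 256 = 111 → dc 6f.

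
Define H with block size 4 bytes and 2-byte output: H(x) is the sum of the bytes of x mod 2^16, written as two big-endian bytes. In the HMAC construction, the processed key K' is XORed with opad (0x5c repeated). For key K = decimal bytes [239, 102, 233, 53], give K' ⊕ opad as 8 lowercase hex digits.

b33ab569

Key decimal bytes [239, 102, 233, 53] = ef 66 e9 35 is exactly B = 4 bytes: K' = ef 66 e9 35.
XOR each byte with 0x5c: ef⊕5c=b3, 66⊕5c=3a, e9⊕5c=b5, 35⊕5c=69.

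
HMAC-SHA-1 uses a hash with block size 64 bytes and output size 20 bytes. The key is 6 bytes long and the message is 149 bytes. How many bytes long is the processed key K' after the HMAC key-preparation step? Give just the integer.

64

Key is 6 ≤ 64 bytes, zero-padded: |K'| = 64.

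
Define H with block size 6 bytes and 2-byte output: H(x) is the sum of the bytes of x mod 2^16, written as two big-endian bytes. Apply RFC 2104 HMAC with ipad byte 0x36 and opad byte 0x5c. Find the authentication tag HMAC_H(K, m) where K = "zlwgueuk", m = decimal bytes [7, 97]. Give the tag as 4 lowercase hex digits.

Key "zlwgueuk" = 7a 6c 77 67 75 65 75 6b is 8 bytes > B = 6, so hash it first: H(key) = 03 7e, then zero-pad to 6 bytes: K' = 03 7e 00 00 00 00.
K' ⊕ ipad = 35 48 36 36 36 36.  K' ⊕ opad = 5f 22 5c 5c 5c 5c.
Inner input = (K'⊕ipad) ∥ m = 35 48 36 36 36 36 ∥ 07 61.
Inner hash: sum = 53+72+54+54+54+54+7+97 = 445 → 01 bd.
Outer input = (K'⊕opad) ∥ inner = 5f 22 5c 5c 5c 5c ∥ 01 bd.
Outer hash (tag): sum = 95+34+92+92+92+92+1+189 = 687 → 02 af.

02af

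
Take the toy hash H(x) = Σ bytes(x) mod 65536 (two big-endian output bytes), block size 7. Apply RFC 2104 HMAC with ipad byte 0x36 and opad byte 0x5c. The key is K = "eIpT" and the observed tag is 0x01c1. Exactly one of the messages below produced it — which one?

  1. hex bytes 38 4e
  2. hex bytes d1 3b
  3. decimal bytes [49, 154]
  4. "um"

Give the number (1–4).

2

Key "eIpT" = 65 49 70 54 is 4 bytes ≤ B = 7; zero-pad to 7 bytes: K' = 65 49 70 54 00 00 00.
K' ⊕ ipad = 53 7f 46 62 36 36 36; K' ⊕ opad = 39 15 2c 08 5c 5c 5c.
m1: inner = H(53 7f 46 62 36 36 36 38 4e) = 02 a2; tag = H(39 15 2c 08 5c 5c 5c 02 a2) = 023a
m2: inner = H(53 7f 46 62 36 36 36 d1 3b) = 03 28; tag = H(39 15 2c 08 5c 5c 5c 03 28) = 01c1 ← matches
m3: inner = H(53 7f 46 62 36 36 36 31 9a) = 02 e7; tag = H(39 15 2c 08 5c 5c 5c 02 e7) = 027f
m4: inner = H(53 7f 46 62 36 36 36 75 6d) = 02 fe; tag = H(39 15 2c 08 5c 5c 5c 02 fe) = 0296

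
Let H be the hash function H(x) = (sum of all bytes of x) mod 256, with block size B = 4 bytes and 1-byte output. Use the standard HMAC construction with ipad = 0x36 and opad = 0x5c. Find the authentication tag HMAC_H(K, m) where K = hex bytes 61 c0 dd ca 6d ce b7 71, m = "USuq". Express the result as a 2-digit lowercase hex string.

d8

Key hex bytes 61 c0 dd ca 6d ce b7 71 is 8 bytes > B = 4, so hash it first: H(key) = 2b, then zero-pad to 4 bytes: K' = 2b 00 00 00.
K' ⊕ ipad = 1d 36 36 36.  K' ⊕ opad = 77 5c 5c 5c.
Inner input = (K'⊕ipad) ∥ m = 1d 36 36 36 ∥ 55 53 75 71.
Inner hash: sum = 29+54+54+54+85+83+117+113 = 589; mod 256 = 77 → 4d.
Outer input = (K'⊕opad) ∥ inner = 77 5c 5c 5c ∥ 4d.
Outer hash (tag): sum = 119+92+92+92+77 = 472; mod 256 = 216 → d8.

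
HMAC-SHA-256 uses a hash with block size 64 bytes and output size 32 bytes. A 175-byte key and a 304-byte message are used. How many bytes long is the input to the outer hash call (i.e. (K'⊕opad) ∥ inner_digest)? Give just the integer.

Key is 175 > 64 bytes, so it is hashed to 32 bytes then zero-padded to 64: |K'| = 64.
Outer input = (K'⊕opad) ∥ H(inner) → 64 + 32 = 96 bytes.

96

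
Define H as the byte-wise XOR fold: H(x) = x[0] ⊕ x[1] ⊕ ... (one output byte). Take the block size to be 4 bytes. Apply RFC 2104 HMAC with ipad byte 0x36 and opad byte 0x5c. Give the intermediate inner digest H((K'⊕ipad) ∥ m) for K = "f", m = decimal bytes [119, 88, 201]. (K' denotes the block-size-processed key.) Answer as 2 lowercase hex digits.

80

Key "f" = 66 is 1 byte ≤ B = 4; zero-pad to 4 bytes: K' = 66 00 00 00.
K' ⊕ ipad = 50 36 36 36.
Inner input = 50 36 36 36 ∥ 77 58 c9.
Inner hash: XOR 50⊕36⊕36⊕36⊕77⊕58⊕c9 = 80.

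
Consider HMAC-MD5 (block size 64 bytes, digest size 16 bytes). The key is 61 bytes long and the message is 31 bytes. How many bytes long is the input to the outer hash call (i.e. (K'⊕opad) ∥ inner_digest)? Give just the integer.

80

Key is 61 ≤ 64 bytes, zero-padded: |K'| = 64.
Outer input = (K'⊕opad) ∥ H(inner) → 64 + 16 = 80 bytes.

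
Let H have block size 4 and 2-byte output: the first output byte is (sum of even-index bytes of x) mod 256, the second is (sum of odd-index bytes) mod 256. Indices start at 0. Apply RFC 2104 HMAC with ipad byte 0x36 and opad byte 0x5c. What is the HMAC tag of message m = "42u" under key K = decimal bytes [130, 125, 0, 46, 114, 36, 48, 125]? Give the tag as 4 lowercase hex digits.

c54e

Key decimal bytes [130, 125, 0, 46, 114, 36, 48, 125] = 82 7d 00 2e 72 24 30 7d is 8 bytes > B = 4, so hash it first: H(key) = 24 4c, then zero-pad to 4 bytes: K' = 24 4c 00 00.
K' ⊕ ipad = 12 7a 36 36.  K' ⊕ opad = 78 10 5c 5c.
Inner input = (K'⊕ipad) ∥ m = 12 7a 36 36 ∥ 34 32 75.
Inner hash: even-index sum = 241 mod 256 = 241; odd-index sum = 226 mod 256 = 226 → f1 e2.
Outer input = (K'⊕opad) ∥ inner = 78 10 5c 5c ∥ f1 e2.
Outer hash (tag): even-index sum = 453 mod 256 = 197; odd-index sum = 334 mod 256 = 78 → c5 4e.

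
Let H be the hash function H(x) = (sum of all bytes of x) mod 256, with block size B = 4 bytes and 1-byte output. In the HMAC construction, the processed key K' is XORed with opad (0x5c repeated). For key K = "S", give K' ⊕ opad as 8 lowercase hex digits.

Key "S" = 53 is 1 byte ≤ B = 4; zero-pad to 4 bytes: K' = 53 00 00 00.
XOR each byte with 0x5c: 53⊕5c=0f, 00⊕5c=5c, 00⊕5c=5c, 00⊕5c=5c.

0f5c5c5c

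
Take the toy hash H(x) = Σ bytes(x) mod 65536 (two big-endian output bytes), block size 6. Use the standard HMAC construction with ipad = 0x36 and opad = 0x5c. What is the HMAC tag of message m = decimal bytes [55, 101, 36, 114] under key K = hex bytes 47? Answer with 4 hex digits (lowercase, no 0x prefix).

029a

Key hex bytes 47 is 1 byte ≤ B = 6; zero-pad to 6 bytes: K' = 47 00 00 00 00 00.
K' ⊕ ipad = 71 36 36 36 36 36.  K' ⊕ opad = 1b 5c 5c 5c 5c 5c.
Inner input = (K'⊕ipad) ∥ m = 71 36 36 36 36 36 ∥ 37 65 24 72.
Inner hash: sum = 113+54+54+54+54+54+55+101+36+114 = 689 → 02 b1.
Outer input = (K'⊕opad) ∥ inner = 1b 5c 5c 5c 5c 5c ∥ 02 b1.
Outer hash (tag): sum = 27+92+92+92+92+92+2+177 = 666 → 02 9a.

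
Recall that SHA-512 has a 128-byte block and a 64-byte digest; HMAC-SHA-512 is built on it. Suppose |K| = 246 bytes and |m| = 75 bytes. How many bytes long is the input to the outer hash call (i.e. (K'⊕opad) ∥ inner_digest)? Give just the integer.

192

Key is 246 > 128 bytes, so it is hashed to 64 bytes then zero-padded to 128: |K'| = 128.
Outer input = (K'⊕opad) ∥ H(inner) → 128 + 64 = 192 bytes.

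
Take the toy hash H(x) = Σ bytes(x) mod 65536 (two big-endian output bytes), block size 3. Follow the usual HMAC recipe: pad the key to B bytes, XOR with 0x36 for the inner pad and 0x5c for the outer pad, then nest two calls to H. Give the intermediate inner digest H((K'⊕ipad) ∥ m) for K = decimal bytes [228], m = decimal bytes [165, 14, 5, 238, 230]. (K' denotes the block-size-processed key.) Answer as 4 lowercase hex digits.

Key decimal bytes [228] = e4 is 1 byte ≤ B = 3; zero-pad to 3 bytes: K' = e4 00 00.
K' ⊕ ipad = d2 36 36.
Inner input = d2 36 36 ∥ a5 0e 05 ee e6.
Inner hash: sum = 210+54+54+165+14+5+238+230 = 970 → 03 ca.

03ca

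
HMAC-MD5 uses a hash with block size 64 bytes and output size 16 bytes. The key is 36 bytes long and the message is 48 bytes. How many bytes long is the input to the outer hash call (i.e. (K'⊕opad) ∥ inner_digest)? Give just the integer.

Key is 36 ≤ 64 bytes, zero-padded: |K'| = 64.
Outer input = (K'⊕opad) ∥ H(inner) → 64 + 16 = 80 bytes.

80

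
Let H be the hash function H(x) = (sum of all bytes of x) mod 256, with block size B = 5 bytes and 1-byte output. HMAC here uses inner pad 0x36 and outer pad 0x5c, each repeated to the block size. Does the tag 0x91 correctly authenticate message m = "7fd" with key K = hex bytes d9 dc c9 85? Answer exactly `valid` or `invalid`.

valid

Key hex bytes d9 dc c9 85 is 4 bytes ≤ B = 5; zero-pad to 5 bytes: K' = d9 dc c9 85 00.
K' ⊕ ipad = ef ea ff b3 36; K' ⊕ opad = 85 80 95 d9 5c.
Inner hash: sum = 239+234+255+179+54+55+102+100 = 1218; mod 256 = 194 → c2.
Outer hash (recomputed tag): sum = 133+128+149+217+92+194 = 913; mod 256 = 145 → 91.
Recomputed tag = 91; claimed = 91 → match.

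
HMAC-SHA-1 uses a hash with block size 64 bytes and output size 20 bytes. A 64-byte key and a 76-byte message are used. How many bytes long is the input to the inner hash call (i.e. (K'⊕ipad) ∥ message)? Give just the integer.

140

Key is 64 ≤ 64 bytes, zero-padded: |K'| = 64.
Inner input = (K'⊕ipad) ∥ m → 64 + 76 = 140 bytes.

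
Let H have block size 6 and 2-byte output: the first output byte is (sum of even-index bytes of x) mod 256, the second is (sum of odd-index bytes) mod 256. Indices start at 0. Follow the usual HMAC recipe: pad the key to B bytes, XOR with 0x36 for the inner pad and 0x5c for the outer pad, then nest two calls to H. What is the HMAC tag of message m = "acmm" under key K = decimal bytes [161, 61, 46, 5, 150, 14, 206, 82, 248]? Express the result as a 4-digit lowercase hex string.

Key decimal bytes [161, 61, 46, 5, 150, 14, 206, 82, 248] = a1 3d 2e 05 96 0e ce 52 f8 is 9 bytes > B = 6, so hash it first: H(key) = 2b a2, then zero-pad to 6 bytes: K' = 2b a2 00 00 00 00.
K' ⊕ ipad = 1d 94 36 36 36 36.  K' ⊕ opad = 77 fe 5c 5c 5c 5c.
Inner input = (K'⊕ipad) ∥ m = 1d 94 36 36 36 36 ∥ 61 63 6d 6d.
Inner hash: even-index sum = 343 mod 256 = 87; odd-index sum = 464 mod 256 = 208 → 57 d0.
Outer input = (K'⊕opad) ∥ inner = 77 fe 5c 5c 5c 5c ∥ 57 d0.
Outer hash (tag): even-index sum = 390 mod 256 = 134; odd-index sum = 646 mod 256 = 134 → 86 86.

8686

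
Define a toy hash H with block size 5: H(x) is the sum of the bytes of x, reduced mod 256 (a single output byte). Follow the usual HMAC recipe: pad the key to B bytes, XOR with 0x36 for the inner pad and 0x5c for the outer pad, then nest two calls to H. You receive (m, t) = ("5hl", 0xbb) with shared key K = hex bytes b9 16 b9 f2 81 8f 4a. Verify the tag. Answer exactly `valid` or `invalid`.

valid

Key hex bytes b9 16 b9 f2 81 8f 4a is 7 bytes > B = 5, so hash it first: H(key) = d4, then zero-pad to 5 bytes: K' = d4 00 00 00 00.
K' ⊕ ipad = e2 36 36 36 36; K' ⊕ opad = 88 5c 5c 5c 5c.
Inner hash: sum = 226+54+54+54+54+53+104+108 = 707; mod 256 = 195 → c3.
Outer hash (recomputed tag): sum = 136+92+92+92+92+195 = 699; mod 256 = 187 → bb.
Recomputed tag = bb; claimed = bb → match.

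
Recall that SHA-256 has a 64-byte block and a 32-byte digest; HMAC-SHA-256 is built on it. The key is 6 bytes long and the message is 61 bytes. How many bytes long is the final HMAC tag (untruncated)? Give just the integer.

The tag is one SHA-256 digest: 32 bytes.

32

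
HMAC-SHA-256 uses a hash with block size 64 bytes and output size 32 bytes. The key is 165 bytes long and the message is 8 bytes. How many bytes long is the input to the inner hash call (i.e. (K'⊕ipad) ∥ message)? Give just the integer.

72

Key is 165 > 64 bytes, so it is hashed to 32 bytes then zero-padded to 64: |K'| = 64.
Inner input = (K'⊕ipad) ∥ m → 64 + 8 = 72 bytes.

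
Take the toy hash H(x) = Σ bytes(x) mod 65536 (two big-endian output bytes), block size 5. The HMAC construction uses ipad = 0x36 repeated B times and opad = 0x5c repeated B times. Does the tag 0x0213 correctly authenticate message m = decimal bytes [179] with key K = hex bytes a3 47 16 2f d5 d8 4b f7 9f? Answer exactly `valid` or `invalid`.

invalid

Key hex bytes a3 47 16 2f d5 d8 4b f7 9f is 9 bytes > B = 5, so hash it first: H(key) = 04 bd, then zero-pad to 5 bytes: K' = 04 bd 00 00 00.
K' ⊕ ipad = 32 8b 36 36 36; K' ⊕ opad = 58 e1 5c 5c 5c.
Inner hash: sum = 50+139+54+54+54+179 = 530 → 02 12.
Outer hash (recomputed tag): sum = 88+225+92+92+92+2+18 = 609 → 02 61.
Recomputed tag = 0261; claimed = 0213 → mismatch.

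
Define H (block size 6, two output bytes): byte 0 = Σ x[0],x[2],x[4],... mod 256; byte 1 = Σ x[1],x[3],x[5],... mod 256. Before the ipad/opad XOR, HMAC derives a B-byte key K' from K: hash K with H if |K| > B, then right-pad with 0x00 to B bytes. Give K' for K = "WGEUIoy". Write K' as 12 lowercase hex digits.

5e0b00000000

|K| = 7 > B = 6, so first hash the key.
H(K): even-index sum = 350 mod 256 = 94; odd-index sum = 267 mod 256 = 11 → 5e 0b.
Zero-pad H(K) = 5e 0b to 6 bytes: K' = 5e 0b 00 00 00 00.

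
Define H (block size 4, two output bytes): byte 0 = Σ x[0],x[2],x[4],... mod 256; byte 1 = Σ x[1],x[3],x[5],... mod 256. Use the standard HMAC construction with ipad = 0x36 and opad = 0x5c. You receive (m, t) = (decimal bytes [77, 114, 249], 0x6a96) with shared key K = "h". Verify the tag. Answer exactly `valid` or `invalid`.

valid

Key "h" = 68 is 1 byte ≤ B = 4; zero-pad to 4 bytes: K' = 68 00 00 00.
K' ⊕ ipad = 5e 36 36 36; K' ⊕ opad = 34 5c 5c 5c.
Inner hash: even-index sum = 474 mod 256 = 218; odd-index sum = 222 mod 256 = 222 → da de.
Outer hash (recomputed tag): even-index sum = 362 mod 256 = 106; odd-index sum = 406 mod 256 = 150 → 6a 96.
Recomputed tag = 6a96; claimed = 6a96 → match.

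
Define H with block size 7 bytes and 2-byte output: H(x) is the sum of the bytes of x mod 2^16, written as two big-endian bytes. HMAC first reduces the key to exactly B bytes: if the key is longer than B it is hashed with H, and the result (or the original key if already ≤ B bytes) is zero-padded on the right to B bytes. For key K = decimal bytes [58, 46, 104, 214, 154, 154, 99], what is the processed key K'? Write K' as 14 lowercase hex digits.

3a2e68d69a9a63

Key decimal bytes [58, 46, 104, 214, 154, 154, 99] = 3a 2e 68 d6 9a 9a 63 is exactly B = 7 bytes: K' = 3a 2e 68 d6 9a 9a 63.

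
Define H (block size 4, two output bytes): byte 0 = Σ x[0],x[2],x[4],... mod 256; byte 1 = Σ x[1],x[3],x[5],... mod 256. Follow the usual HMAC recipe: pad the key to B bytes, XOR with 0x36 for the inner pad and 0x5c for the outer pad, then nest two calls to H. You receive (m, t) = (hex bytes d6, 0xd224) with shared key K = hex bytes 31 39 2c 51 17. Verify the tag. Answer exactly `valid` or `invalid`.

valid

Key hex bytes 31 39 2c 51 17 is 5 bytes > B = 4, so hash it first: H(key) = 74 8a, then zero-pad to 4 bytes: K' = 74 8a 00 00.
K' ⊕ ipad = 42 bc 36 36; K' ⊕ opad = 28 d6 5c 5c.
Inner hash: even-index sum = 334 mod 256 = 78; odd-index sum = 242 mod 256 = 242 → 4e f2.
Outer hash (recomputed tag): even-index sum = 210 mod 256 = 210; odd-index sum = 548 mod 256 = 36 → d2 24.
Recomputed tag = d224; claimed = d224 → match.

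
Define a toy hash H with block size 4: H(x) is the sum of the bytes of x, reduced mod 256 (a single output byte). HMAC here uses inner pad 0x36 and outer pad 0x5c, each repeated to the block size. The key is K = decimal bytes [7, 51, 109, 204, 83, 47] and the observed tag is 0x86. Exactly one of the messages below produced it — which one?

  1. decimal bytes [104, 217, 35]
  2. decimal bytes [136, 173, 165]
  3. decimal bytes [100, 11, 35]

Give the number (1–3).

Key decimal bytes [7, 51, 109, 204, 83, 47] = 07 33 6d cc 53 2f is 6 bytes > B = 4, so hash it first: H(key) = f5, then zero-pad to 4 bytes: K' = f5 00 00 00.
K' ⊕ ipad = c3 36 36 36; K' ⊕ opad = a9 5c 5c 5c.
m1: inner = H(c3 36 36 36 68 d9 23) = c9; tag = H(a9 5c 5c 5c c9) = 86 ← matches
m2: inner = H(c3 36 36 36 88 ad a5) = 3f; tag = H(a9 5c 5c 5c 3f) = fc
m3: inner = H(c3 36 36 36 64 0b 23) = f7; tag = H(a9 5c 5c 5c f7) = b4

1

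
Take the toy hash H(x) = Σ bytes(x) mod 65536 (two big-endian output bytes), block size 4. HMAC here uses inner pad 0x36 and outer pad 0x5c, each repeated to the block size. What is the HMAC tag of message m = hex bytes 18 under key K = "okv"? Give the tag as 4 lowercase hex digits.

Key "okv" = 6f 6b 76 is 3 bytes ≤ B = 4; zero-pad to 4 bytes: K' = 6f 6b 76 00.
K' ⊕ ipad = 59 5d 40 36.  K' ⊕ opad = 33 37 2a 5c.
Inner input = (K'⊕ipad) ∥ m = 59 5d 40 36 ∥ 18.
Inner hash: sum = 89+93+64+54+24 = 324 → 01 44.
Outer input = (K'⊕opad) ∥ inner = 33 37 2a 5c ∥ 01 44.
Outer hash (tag): sum = 51+55+42+92+1+68 = 309 → 01 35.

0135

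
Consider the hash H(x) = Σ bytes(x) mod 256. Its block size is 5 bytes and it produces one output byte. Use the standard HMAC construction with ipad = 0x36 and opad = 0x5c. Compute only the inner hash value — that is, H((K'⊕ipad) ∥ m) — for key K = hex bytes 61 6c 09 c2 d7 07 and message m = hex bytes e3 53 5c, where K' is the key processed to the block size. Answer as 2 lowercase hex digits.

Key hex bytes 61 6c 09 c2 d7 07 is 6 bytes > B = 5, so hash it first: H(key) = 76, then zero-pad to 5 bytes: K' = 76 00 00 00 00.
K' ⊕ ipad = 40 36 36 36 36.
Inner input = 40 36 36 36 36 ∥ e3 53 5c.
Inner hash: sum = 64+54+54+54+54+227+83+92 = 682; mod 256 = 170 → aa.

aa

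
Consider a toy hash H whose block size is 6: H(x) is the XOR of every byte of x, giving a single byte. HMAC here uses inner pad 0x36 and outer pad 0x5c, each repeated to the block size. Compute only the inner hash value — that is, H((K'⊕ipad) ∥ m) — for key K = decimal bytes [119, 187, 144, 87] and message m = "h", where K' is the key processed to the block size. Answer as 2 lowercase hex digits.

Key decimal bytes [119, 187, 144, 87] = 77 bb 90 57 is 4 bytes ≤ B = 6; zero-pad to 6 bytes: K' = 77 bb 90 57 00 00.
K' ⊕ ipad = 41 8d a6 61 36 36.
Inner input = 41 8d a6 61 36 36 ∥ 68.
Inner hash: XOR 41⊕8d⊕a6⊕61⊕36⊕36⊕68 = 63.

63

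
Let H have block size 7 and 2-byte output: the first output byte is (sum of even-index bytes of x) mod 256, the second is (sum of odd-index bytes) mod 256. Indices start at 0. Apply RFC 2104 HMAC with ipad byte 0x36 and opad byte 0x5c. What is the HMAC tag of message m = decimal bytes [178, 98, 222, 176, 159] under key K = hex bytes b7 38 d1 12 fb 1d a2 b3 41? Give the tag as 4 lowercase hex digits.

1502

Key hex bytes b7 38 d1 12 fb 1d a2 b3 41 is 9 bytes > B = 7, so hash it first: H(key) = 66 1a, then zero-pad to 7 bytes: K' = 66 1a 00 00 00 00 00.
K' ⊕ ipad = 50 2c 36 36 36 36 36.  K' ⊕ opad = 3a 46 5c 5c 5c 5c 5c.
Inner input = (K'⊕ipad) ∥ m = 50 2c 36 36 36 36 36 ∥ b2 62 de b0 9f.
Inner hash: even-index sum = 516 mod 256 = 4; odd-index sum = 711 mod 256 = 199 → 04 c7.
Outer input = (K'⊕opad) ∥ inner = 3a 46 5c 5c 5c 5c 5c ∥ 04 c7.
Outer hash (tag): even-index sum = 533 mod 256 = 21; odd-index sum = 258 mod 256 = 2 → 15 02.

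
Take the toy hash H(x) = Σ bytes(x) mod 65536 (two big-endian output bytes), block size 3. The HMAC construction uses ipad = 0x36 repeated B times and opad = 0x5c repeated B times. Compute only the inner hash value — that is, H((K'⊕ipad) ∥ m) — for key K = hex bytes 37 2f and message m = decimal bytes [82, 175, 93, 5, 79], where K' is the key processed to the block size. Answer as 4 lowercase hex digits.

Key hex bytes 37 2f is 2 bytes ≤ B = 3; zero-pad to 3 bytes: K' = 37 2f 00.
K' ⊕ ipad = 01 19 36.
Inner input = 01 19 36 ∥ 52 af 5d 05 4f.
Inner hash: sum = 1+25+54+82+175+93+5+79 = 514 → 02 02.

0202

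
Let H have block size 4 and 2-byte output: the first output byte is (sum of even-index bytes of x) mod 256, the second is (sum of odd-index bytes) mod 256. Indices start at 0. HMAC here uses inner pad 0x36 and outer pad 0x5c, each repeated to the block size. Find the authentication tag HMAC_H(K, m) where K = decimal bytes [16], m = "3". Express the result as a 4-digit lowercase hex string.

3724

Key decimal bytes [16] = 10 is 1 byte ≤ B = 4; zero-pad to 4 bytes: K' = 10 00 00 00.
K' ⊕ ipad = 26 36 36 36.  K' ⊕ opad = 4c 5c 5c 5c.
Inner input = (K'⊕ipad) ∥ m = 26 36 36 36 ∥ 33.
Inner hash: even-index sum = 143 mod 256 = 143; odd-index sum = 108 mod 256 = 108 → 8f 6c.
Outer input = (K'⊕opad) ∥ inner = 4c 5c 5c 5c ∥ 8f 6c.
Outer hash (tag): even-index sum = 311 mod 256 = 55; odd-index sum = 292 mod 256 = 36 → 37 24.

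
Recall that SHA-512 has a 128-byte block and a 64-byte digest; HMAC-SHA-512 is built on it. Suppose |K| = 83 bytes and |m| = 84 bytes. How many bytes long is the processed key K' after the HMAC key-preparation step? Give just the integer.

Key is 83 ≤ 128 bytes, zero-padded: |K'| = 128.

128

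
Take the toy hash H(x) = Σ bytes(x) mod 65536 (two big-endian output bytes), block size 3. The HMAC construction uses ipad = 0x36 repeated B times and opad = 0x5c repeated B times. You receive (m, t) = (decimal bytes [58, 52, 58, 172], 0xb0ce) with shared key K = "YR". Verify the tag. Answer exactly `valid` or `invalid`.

Key "YR" = 59 52 is 2 bytes ≤ B = 3; zero-pad to 3 bytes: K' = 59 52 00.
K' ⊕ ipad = 6f 64 36; K' ⊕ opad = 05 0e 5c.
Inner hash: sum = 111+100+54+58+52+58+172 = 605 → 02 5d.
Outer hash (recomputed tag): sum = 5+14+92+2+93 = 206 → 00 ce.
Recomputed tag = 00ce; claimed = b0ce → mismatch.

invalid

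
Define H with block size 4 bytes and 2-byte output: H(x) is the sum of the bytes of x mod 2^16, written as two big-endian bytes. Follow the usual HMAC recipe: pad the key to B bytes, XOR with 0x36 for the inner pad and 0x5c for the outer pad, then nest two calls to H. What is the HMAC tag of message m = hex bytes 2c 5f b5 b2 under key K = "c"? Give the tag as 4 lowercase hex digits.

Key "c" = 63 is 1 byte ≤ B = 4; zero-pad to 4 bytes: K' = 63 00 00 00.
K' ⊕ ipad = 55 36 36 36.  K' ⊕ opad = 3f 5c 5c 5c.
Inner input = (K'⊕ipad) ∥ m = 55 36 36 36 ∥ 2c 5f b5 b2.
Inner hash: sum = 85+54+54+54+44+95+181+178 = 745 → 02 e9.
Outer input = (K'⊕opad) ∥ inner = 3f 5c 5c 5c ∥ 02 e9.
Outer hash (tag): sum = 63+92+92+92+2+233 = 574 → 02 3e.

023e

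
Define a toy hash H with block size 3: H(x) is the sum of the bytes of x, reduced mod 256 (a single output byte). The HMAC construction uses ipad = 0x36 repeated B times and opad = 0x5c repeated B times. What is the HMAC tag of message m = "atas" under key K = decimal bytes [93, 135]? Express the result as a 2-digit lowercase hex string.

33

Key decimal bytes [93, 135] = 5d 87 is 2 bytes ≤ B = 3; zero-pad to 3 bytes: K' = 5d 87 00.
K' ⊕ ipad = 6b b1 36.  K' ⊕ opad = 01 db 5c.
Inner input = (K'⊕ipad) ∥ m = 6b b1 36 ∥ 61 74 61 73.
Inner hash: sum = 107+177+54+97+116+97+115 = 763; mod 256 = 251 → fb.
Outer input = (K'⊕opad) ∥ inner = 01 db 5c ∥ fb.
Outer hash (tag): sum = 1+219+92+251 = 563; mod 256 = 51 → 33.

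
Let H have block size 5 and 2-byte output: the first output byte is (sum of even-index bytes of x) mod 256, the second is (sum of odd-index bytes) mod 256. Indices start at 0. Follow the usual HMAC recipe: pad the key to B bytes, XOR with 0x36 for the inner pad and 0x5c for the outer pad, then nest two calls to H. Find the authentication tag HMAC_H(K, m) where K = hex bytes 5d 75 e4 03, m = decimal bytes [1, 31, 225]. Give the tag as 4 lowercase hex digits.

Key hex bytes 5d 75 e4 03 is 4 bytes ≤ B = 5; zero-pad to 5 bytes: K' = 5d 75 e4 03 00.
K' ⊕ ipad = 6b 43 d2 35 36.  K' ⊕ opad = 01 29 b8 5f 5c.
Inner input = (K'⊕ipad) ∥ m = 6b 43 d2 35 36 ∥ 01 1f e1.
Inner hash: even-index sum = 402 mod 256 = 146; odd-index sum = 346 mod 256 = 90 → 92 5a.
Outer input = (K'⊕opad) ∥ inner = 01 29 b8 5f 5c ∥ 92 5a.
Outer hash (tag): even-index sum = 367 mod 256 = 111; odd-index sum = 282 mod 256 = 26 → 6f 1a.

6f1a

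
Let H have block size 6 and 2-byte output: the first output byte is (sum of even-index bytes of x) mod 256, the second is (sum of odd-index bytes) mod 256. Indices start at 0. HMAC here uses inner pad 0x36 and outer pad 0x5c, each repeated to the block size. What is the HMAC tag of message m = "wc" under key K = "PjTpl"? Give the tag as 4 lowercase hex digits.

Key "PjTpl" = 50 6a 54 70 6c is 5 bytes ≤ B = 6; zero-pad to 6 bytes: K' = 50 6a 54 70 6c 00.
K' ⊕ ipad = 66 5c 62 46 5a 36.  K' ⊕ opad = 0c 36 08 2c 30 5c.
Inner input = (K'⊕ipad) ∥ m = 66 5c 62 46 5a 36 ∥ 77 63.
Inner hash: even-index sum = 409 mod 256 = 153; odd-index sum = 315 mod 256 = 59 → 99 3b.
Outer input = (K'⊕opad) ∥ inner = 0c 36 08 2c 30 5c ∥ 99 3b.
Outer hash (tag): even-index sum = 221 mod 256 = 221; odd-index sum = 249 mod 256 = 249 → dd f9.

ddf9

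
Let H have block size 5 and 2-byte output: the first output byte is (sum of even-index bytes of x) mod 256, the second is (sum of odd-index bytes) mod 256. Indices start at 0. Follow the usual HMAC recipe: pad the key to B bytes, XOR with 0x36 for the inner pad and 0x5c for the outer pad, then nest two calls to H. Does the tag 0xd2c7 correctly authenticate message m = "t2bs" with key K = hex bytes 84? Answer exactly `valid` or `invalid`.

invalid

Key hex bytes 84 is 1 byte ≤ B = 5; zero-pad to 5 bytes: K' = 84 00 00 00 00.
K' ⊕ ipad = b2 36 36 36 36; K' ⊕ opad = d8 5c 5c 5c 5c.
Inner hash: even-index sum = 451 mod 256 = 195; odd-index sum = 322 mod 256 = 66 → c3 42.
Outer hash (recomputed tag): even-index sum = 466 mod 256 = 210; odd-index sum = 379 mod 256 = 123 → d2 7b.
Recomputed tag = d27b; claimed = d2c7 → mismatch.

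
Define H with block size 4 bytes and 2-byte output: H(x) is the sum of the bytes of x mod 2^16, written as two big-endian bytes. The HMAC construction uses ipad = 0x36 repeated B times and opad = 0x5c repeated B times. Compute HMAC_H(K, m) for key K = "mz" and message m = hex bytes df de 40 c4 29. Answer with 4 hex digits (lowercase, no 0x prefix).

Key "mz" = 6d 7a is 2 bytes ≤ B = 4; zero-pad to 4 bytes: K' = 6d 7a 00 00.
K' ⊕ ipad = 5b 4c 36 36.  K' ⊕ opad = 31 26 5c 5c.
Inner input = (K'⊕ipad) ∥ m = 5b 4c 36 36 ∥ df de 40 c4 29.
Inner hash: sum = 91+76+54+54+223+222+64+196+41 = 1021 → 03 fd.
Outer input = (K'⊕opad) ∥ inner = 31 26 5c 5c ∥ 03 fd.
Outer hash (tag): sum = 49+38+92+92+3+253 = 527 → 02 0f.

020f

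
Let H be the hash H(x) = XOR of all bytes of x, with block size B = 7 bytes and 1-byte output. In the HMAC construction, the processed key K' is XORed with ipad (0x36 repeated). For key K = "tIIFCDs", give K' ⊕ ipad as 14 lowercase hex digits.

Key "tIIFCDs" = 74 49 49 46 43 44 73 is exactly B = 7 bytes: K' = 74 49 49 46 43 44 73.
XOR each byte with 0x36: 74⊕36=42, 49⊕36=7f, 49⊕36=7f, 46⊕36=70, 43⊕36=75, 44⊕36=72, 73⊕36=45.

427f7f70757245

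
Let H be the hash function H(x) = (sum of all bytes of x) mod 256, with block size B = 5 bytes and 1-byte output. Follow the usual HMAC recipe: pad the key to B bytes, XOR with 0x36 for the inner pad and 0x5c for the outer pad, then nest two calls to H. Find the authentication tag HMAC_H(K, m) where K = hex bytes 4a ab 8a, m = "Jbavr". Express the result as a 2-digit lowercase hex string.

Key hex bytes 4a ab 8a is 3 bytes ≤ B = 5; zero-pad to 5 bytes: K' = 4a ab 8a 00 00.
K' ⊕ ipad = 7c 9d bc 36 36.  K' ⊕ opad = 16 f7 d6 5c 5c.
Inner input = (K'⊕ipad) ∥ m = 7c 9d bc 36 36 ∥ 4a 62 61 76 72.
Inner hash: sum = 124+157+188+54+54+74+98+97+118+114 = 1078; mod 256 = 54 → 36.
Outer input = (K'⊕opad) ∥ inner = 16 f7 d6 5c 5c ∥ 36.
Outer hash (tag): sum = 22+247+214+92+92+54 = 721; mod 256 = 209 → d1.

d1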